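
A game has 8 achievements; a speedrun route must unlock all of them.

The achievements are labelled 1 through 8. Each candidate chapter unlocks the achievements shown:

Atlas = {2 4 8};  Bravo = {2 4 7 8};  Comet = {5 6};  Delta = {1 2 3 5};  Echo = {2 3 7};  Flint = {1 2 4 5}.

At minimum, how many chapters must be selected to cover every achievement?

3

Take {Bravo, Comet, Delta}. Their union is {1, 2, 3, 4, 5, 6, 7, 8}, which is all 8 achievements.
Only Comet contains 6, so Comet is forced; the remaining 6 achievements need at least 2 more chapters (each remaining chapter adds at most 4) — so at least 3 chapters are needed, and 3 is optimal.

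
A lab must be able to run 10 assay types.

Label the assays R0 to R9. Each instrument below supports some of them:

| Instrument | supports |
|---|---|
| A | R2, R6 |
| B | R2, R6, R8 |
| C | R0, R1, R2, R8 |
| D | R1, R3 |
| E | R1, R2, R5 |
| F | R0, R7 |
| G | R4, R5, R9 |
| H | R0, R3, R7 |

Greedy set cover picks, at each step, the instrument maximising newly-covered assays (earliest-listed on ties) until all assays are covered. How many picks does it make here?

Greedy: pick C (covers 4 new) → pick G (covers 3 new) → pick H (covers 2 new) → pick A (covers 1 new). Total picks: 4.

4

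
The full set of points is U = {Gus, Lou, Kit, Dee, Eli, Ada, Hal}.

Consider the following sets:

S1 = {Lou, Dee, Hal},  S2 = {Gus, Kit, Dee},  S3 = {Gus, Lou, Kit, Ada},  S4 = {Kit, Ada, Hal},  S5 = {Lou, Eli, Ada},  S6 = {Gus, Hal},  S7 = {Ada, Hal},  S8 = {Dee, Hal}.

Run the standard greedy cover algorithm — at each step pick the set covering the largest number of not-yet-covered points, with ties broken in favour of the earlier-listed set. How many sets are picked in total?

Greedy: pick S3 (covers 4 new) → pick S1 (covers 2 new) → pick S5 (covers 1 new). Total picks: 3.

3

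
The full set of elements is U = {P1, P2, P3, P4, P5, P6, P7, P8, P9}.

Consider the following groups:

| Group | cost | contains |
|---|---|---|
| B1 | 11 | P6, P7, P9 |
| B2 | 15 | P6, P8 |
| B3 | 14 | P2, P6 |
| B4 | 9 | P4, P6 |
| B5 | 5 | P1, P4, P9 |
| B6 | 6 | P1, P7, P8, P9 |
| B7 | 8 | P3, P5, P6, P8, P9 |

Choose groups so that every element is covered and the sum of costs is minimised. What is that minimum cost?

B3, B5, B6, B7 together cover every element (B3 ∪ B5 ∪ B6 ∪ B7 = {P1, P2, P3, P4, P5, P6, P7, P8, P9}); total cost 14 + 5 + 6 + 8 = 33.
No covering selection has total cost below 33.

33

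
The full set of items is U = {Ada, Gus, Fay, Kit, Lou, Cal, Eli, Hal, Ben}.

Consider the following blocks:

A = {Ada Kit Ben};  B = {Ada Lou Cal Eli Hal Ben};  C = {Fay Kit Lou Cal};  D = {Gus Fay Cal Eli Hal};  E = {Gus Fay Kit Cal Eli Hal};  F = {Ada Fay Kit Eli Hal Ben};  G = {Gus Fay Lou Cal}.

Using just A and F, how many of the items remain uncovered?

3

Union of A, F = {Ada, Fay, Kit, Eli, Hal, Ben}.
Not covered: Gus, Lou, Cal — 3 items.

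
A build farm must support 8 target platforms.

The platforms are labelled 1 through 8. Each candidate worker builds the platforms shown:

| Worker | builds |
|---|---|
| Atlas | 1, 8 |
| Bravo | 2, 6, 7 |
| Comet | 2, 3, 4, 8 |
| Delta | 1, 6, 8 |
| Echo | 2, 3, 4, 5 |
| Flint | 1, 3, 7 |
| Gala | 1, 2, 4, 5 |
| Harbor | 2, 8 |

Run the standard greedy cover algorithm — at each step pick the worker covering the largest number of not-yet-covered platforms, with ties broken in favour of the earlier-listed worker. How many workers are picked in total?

3

Greedy: pick Comet (covers 4 new) → pick Bravo (covers 2 new) → pick Gala (covers 2 new). Total picks: 3.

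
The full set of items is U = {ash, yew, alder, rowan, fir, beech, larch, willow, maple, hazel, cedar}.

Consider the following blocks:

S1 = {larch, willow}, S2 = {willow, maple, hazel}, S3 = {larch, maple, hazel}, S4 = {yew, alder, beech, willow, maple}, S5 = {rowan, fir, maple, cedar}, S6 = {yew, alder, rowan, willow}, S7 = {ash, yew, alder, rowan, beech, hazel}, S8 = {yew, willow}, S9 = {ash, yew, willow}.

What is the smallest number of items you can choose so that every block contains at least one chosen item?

3

Take H = {yew, willow, maple}. Each listed block contains at least one of these, so H is a hitting set of size 3.
No choice of 2 items meets every block, so 3 is the minimum.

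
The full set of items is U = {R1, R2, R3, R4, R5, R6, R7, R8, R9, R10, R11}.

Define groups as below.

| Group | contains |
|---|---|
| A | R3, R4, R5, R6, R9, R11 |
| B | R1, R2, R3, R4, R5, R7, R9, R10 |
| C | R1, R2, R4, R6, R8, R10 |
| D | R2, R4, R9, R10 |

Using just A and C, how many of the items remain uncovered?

Union of A, C = {R1, R2, R3, R4, R5, R6, R8, R9, R10, R11}.
Not covered: R7 — 1 item.

1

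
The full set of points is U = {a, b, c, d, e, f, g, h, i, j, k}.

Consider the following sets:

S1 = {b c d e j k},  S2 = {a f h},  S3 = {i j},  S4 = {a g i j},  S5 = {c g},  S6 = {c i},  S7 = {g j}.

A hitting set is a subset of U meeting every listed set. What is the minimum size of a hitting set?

The 3 points {c, h, j} hit every set.
The sets S2, S6, S7 are pairwise disjoint, so any hitting set needs a separate point for each — at least 3. Hence 3 is optimal.

3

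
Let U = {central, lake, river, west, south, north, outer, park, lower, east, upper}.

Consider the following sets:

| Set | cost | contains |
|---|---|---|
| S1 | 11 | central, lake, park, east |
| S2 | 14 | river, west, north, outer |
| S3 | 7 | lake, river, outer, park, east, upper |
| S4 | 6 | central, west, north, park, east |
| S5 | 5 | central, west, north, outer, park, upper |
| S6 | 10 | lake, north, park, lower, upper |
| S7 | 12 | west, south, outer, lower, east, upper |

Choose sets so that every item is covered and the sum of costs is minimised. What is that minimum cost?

24

S3, S5, S7 together cover every item (S3 ∪ S5 ∪ S7 = {central, lake, river, west, south, north, outer, park, lower, east, upper}); total cost 7 + 5 + 12 = 24.
No covering selection has total cost below 24.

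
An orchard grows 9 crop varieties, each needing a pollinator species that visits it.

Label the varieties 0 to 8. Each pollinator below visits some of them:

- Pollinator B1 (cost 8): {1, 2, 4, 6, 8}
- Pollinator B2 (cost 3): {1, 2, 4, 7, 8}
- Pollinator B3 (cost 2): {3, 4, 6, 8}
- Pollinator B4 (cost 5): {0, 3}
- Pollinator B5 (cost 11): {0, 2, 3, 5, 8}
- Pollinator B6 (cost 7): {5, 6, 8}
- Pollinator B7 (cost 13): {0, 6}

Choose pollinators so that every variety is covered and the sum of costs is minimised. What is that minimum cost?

B2, B4, B6 together cover every variety (B2 ∪ B4 ∪ B6 = {0, 1, 2, 3, 4, 5, 6, 7, 8}); total cost 3 + 5 + 7 = 15.
The greedy pick B3, B2, B4, B6 costs 17; no covering selection beats 15.

15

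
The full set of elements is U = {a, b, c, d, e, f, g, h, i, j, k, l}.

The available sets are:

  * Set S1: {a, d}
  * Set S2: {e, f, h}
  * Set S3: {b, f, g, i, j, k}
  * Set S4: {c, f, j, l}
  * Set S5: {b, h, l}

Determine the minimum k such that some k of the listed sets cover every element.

S1 and S2 and S3 and S4 together: S1 ∪ S2 ∪ S3 ∪ S4 = {a, b, c, d, e, f, g, h, i, j, k, l} — every element is covered.
Only S3 contains g, so S3 is forced; the remaining 6 elements need at least 3 more sets (each remaining set adds at most 2) — so at least 4 sets are needed, and 4 is optimal.

4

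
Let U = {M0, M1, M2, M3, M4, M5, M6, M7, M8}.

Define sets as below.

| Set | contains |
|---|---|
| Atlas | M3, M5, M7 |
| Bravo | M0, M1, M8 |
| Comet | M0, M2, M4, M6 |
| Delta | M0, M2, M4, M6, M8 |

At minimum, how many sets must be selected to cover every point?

Atlas and Bravo and Delta together: Atlas ∪ Bravo ∪ Delta = {M0, M1, M2, M3, M4, M5, M6, M7, M8} — every point is covered.
Only Bravo contains M1, so Bravo is forced; the remaining 6 points need at least 2 more sets (each remaining set adds at most 3) — so at least 3 sets are needed, and 3 is optimal.

3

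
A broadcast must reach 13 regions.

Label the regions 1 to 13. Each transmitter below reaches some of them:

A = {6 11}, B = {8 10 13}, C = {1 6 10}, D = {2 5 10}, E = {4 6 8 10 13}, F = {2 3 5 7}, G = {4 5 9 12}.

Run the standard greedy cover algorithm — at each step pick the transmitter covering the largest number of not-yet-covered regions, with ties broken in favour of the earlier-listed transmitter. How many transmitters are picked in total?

Greedy: pick E (covers 5 new) → pick F (covers 4 new) → pick G (covers 2 new) → pick A (covers 1 new) → pick C (covers 1 new). Total picks: 5.

5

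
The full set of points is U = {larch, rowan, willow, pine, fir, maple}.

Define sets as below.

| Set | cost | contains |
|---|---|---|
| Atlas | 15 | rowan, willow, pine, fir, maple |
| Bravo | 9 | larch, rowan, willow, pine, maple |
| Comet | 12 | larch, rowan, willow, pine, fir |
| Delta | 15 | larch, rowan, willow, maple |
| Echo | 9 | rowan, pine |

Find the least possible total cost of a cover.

21

Bravo, Comet together cover every point (Bravo ∪ Comet = {larch, rowan, willow, pine, fir, maple}); total cost 9 + 12 = 21.
No covering selection has total cost below 21.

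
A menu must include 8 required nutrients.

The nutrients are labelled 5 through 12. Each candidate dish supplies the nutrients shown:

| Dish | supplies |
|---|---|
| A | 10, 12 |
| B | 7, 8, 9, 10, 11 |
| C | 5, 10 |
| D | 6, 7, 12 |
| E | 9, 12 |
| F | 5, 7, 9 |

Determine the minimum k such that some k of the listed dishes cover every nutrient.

3

Take {B, C, D}. Their union is {5, 6, 7, 8, 9, 10, 11, 12}, which is all 8 nutrients.
Only D contains 6, so D is forced; the remaining 5 nutrients need at least 2 more dishes (each remaining dish adds at most 4) — so at least 3 dishes are needed, and 3 is optimal.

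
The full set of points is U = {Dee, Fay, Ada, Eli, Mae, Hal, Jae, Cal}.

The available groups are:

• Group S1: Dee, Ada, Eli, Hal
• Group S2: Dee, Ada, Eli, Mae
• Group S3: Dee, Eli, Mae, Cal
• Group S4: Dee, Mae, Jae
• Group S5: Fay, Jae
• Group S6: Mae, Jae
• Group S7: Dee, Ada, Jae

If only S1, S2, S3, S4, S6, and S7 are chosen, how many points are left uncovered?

Union of S1, S2, S3, S4, S6, S7 = {Dee, Ada, Eli, Mae, Hal, Jae, Cal}.
Not covered: Fay — 1 point.

1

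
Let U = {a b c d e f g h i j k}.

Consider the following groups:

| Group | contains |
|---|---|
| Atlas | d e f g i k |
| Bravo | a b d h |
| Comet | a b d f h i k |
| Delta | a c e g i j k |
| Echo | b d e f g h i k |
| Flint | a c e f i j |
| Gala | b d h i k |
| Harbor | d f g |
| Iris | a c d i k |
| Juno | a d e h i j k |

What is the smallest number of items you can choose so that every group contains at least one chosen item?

2

The 2 items {c, d} hit every group.
No single item lies in every group, so at least 2 are needed and 2 is optimal.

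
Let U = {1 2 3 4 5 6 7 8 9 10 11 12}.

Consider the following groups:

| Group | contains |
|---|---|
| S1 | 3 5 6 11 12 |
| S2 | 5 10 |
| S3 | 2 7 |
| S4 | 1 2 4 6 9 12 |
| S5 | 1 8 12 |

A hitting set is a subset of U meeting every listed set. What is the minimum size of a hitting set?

The 3 elements {1, 5, 7} hit every group.
The groups S2, S3, S5 are pairwise disjoint, so any hitting set needs a separate element for each — at least 3. Hence 3 is optimal.

3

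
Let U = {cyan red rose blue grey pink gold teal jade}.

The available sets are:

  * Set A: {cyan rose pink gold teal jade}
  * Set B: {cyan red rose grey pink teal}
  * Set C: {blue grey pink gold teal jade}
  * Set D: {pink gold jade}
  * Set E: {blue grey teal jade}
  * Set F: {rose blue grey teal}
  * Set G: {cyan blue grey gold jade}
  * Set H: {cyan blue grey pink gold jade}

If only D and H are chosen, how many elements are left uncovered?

Union of D, H = {cyan, blue, grey, pink, gold, jade}.
Not covered: red, rose, teal — 3 elements.

3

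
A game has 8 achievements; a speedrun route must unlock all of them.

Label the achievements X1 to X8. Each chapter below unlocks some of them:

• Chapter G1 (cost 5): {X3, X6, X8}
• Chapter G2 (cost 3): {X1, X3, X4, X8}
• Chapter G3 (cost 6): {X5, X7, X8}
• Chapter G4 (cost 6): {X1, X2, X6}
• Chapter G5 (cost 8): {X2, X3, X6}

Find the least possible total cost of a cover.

G2, G3, G4 together cover every achievement (G2 ∪ G3 ∪ G4 = {X1, X2, X3, X4, X5, X6, X7, X8}); total cost 3 + 6 + 6 = 15.
No covering selection has total cost below 15.

15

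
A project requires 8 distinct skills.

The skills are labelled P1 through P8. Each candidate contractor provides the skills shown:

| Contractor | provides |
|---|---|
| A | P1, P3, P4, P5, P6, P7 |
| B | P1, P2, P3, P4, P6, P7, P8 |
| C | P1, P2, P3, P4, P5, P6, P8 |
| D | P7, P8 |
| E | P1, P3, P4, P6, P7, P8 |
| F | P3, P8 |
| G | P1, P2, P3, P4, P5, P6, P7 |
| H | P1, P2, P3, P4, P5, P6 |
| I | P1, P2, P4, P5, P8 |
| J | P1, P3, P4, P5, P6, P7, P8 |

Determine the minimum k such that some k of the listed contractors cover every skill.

2

C and E together: C ∪ E = {P1, P2, P3, P4, P5, P6, P7, P8} — every skill is covered.
No single contractor has all 8 skills (the largest, B, has 7), so 2 is optimal.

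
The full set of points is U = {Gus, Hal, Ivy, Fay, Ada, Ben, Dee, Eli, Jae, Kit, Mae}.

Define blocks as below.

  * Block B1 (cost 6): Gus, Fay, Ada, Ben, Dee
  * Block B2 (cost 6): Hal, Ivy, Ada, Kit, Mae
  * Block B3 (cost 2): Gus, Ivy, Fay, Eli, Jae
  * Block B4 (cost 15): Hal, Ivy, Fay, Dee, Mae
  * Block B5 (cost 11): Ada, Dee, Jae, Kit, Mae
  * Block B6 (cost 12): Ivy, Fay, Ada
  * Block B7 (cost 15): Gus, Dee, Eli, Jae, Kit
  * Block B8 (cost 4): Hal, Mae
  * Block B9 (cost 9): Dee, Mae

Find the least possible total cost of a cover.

14

B1, B2, B3 together cover every point (B1 ∪ B2 ∪ B3 = {Gus, Hal, Ivy, Fay, Ada, Ben, Dee, Eli, Jae, Kit, Mae}); total cost 6 + 6 + 2 = 14.
No covering selection has total cost below 14.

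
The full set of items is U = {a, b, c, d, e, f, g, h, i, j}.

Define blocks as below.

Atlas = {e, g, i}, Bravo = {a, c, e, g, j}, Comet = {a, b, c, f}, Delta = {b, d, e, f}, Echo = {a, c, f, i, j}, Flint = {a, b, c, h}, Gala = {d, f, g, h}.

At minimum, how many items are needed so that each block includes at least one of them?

T = {e, f, h} meets every block (each contains at least one member of T), and |T| = 3.
No choice of 2 items meets every block, so 3 is the minimum.

3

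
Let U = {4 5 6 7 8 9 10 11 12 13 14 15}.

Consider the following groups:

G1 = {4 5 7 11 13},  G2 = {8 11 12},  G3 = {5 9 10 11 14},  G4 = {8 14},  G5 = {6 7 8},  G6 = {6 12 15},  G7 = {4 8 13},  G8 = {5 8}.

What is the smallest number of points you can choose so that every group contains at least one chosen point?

3

H = {6, 8, 11} meets every group (each contains at least one member of H), and |H| = 3.
The groups G3, G6, G7 are pairwise disjoint, so any hitting set needs a separate point for each — at least 3. Hence 3 is optimal.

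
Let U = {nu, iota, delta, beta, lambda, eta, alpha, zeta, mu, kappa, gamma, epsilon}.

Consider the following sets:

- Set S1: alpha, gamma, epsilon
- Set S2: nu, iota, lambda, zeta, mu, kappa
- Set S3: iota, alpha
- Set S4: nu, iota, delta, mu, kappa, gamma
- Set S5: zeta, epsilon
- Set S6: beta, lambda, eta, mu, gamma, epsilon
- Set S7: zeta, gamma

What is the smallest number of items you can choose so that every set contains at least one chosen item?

3

The 3 items {iota, zeta, epsilon} hit every set.
No choice of 2 items meets every set, so 3 is the minimum.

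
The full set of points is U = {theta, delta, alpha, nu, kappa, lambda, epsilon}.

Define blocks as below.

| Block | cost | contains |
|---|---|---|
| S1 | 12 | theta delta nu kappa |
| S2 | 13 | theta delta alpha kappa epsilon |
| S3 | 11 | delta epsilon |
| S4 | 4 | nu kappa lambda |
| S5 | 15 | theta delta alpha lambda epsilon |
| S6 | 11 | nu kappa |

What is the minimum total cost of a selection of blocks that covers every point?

17

S2, S4 together cover every point (S2 ∪ S4 = {theta, delta, alpha, nu, kappa, lambda, epsilon}); total cost 13 + 4 = 17.
No covering selection has total cost below 17.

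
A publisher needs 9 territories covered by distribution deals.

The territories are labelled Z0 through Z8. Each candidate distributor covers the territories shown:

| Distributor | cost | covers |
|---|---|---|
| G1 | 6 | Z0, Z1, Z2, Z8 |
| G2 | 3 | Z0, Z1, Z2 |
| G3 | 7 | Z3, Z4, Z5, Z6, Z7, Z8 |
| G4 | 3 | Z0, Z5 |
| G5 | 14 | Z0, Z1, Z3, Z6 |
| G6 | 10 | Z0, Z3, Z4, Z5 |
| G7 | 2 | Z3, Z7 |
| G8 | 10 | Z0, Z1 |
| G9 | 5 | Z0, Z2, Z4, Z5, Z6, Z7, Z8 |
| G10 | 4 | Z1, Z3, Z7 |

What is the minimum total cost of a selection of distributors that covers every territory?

G9, G10 together cover every territory (G9 ∪ G10 = {Z0, Z1, Z2, Z3, Z4, Z5, Z6, Z7, Z8}); total cost 5 + 4 = 9.
The greedy pick G9, G7, G2 costs 10; no covering selection beats 9.

9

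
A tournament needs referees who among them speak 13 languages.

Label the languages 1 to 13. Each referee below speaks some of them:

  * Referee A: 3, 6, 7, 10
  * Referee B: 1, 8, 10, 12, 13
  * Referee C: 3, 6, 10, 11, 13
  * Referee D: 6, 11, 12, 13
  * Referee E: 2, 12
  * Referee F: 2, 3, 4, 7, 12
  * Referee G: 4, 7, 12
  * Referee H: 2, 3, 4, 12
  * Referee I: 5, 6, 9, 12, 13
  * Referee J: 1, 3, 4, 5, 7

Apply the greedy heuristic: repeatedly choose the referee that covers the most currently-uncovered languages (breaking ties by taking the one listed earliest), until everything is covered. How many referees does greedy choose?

Greedy: pick B (covers 5 new) → pick F (covers 4 new) → pick I (covers 3 new) → pick C (covers 1 new). Total picks: 4.

4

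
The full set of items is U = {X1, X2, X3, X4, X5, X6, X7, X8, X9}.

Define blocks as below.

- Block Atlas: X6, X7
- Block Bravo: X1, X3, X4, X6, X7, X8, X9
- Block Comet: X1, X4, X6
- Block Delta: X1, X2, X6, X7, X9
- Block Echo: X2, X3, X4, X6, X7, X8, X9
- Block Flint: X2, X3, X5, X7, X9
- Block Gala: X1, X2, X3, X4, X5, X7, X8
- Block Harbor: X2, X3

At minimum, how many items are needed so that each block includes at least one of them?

The 2 items {X3, X6} hit every block.
The blocks Atlas, Harbor are pairwise disjoint, so any hitting set needs a separate item for each — at least 2. Hence 2 is optimal.

2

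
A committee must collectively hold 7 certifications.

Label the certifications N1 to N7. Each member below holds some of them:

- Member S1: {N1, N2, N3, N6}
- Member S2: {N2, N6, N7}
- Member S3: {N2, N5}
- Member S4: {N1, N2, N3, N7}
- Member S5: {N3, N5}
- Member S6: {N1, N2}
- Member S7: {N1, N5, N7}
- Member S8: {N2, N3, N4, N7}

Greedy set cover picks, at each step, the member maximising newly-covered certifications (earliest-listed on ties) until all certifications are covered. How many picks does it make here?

3

Greedy: pick S1 (covers 4 new) → pick S7 (covers 2 new) → pick S8 (covers 1 new). Total picks: 3.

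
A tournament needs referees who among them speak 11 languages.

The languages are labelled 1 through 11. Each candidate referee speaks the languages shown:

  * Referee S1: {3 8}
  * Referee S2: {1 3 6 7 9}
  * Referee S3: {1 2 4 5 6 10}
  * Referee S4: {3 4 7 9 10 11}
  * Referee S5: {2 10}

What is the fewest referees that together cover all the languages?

S1 and S3 and S4 together: S1 ∪ S3 ∪ S4 = {1, 2, 3, 4, 5, 6, 7, 8, 9, 10, 11} — every language is covered.
Only S3 contains 5, so S3 is forced; the remaining 5 languages need at least 2 more referees (each remaining referee adds at most 4) — so at least 3 referees are needed, and 3 is optimal.

3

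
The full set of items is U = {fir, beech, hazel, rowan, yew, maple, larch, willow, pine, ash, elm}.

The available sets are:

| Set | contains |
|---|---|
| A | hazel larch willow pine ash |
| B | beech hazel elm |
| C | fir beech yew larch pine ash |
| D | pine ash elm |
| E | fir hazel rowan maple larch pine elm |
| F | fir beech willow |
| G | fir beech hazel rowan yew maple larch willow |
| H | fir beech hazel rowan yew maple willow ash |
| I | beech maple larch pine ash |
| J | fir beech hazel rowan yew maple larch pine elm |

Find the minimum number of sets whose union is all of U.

2

Take {E, H}. Their union is {fir, beech, hazel, rowan, yew, maple, larch, willow, pine, ash, elm}, which is all 11 items.
No single set has all 11 items (the largest, J, has 9), so 2 is optimal.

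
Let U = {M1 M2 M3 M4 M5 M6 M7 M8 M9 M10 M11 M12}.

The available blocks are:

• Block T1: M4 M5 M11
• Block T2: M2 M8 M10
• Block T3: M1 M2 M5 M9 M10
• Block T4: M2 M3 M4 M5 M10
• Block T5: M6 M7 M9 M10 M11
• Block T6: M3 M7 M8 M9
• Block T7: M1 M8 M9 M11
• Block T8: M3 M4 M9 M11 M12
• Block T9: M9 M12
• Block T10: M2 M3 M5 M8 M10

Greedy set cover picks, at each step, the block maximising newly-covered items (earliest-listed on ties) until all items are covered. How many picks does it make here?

Greedy: pick T3 (covers 5 new) → pick T8 (covers 4 new) → pick T5 (covers 2 new) → pick T2 (covers 1 new). Total picks: 4.

4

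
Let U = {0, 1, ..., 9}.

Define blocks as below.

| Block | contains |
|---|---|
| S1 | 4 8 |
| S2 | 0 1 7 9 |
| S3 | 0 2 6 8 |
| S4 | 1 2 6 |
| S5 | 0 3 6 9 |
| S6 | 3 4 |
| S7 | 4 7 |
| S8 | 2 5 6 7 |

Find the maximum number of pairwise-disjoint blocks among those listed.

S1, S2 are pairwise disjoint (S1={4,8}; S2={0,1,7,9}).
Every remaining block overlaps one of these, and no 3 of the listed blocks are pairwise disjoint, so 2 is the maximum.

2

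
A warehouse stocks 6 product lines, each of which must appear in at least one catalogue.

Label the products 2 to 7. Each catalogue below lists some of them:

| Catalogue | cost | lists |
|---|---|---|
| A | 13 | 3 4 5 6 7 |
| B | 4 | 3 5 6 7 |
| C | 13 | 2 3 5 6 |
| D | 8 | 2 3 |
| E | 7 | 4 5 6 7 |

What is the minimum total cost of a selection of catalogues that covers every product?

15

D, E together cover every product (D ∪ E = {2, 3, 4, 5, 6, 7}); total cost 8 + 7 = 15.
The greedy pick B, E, D costs 19; no covering selection beats 15.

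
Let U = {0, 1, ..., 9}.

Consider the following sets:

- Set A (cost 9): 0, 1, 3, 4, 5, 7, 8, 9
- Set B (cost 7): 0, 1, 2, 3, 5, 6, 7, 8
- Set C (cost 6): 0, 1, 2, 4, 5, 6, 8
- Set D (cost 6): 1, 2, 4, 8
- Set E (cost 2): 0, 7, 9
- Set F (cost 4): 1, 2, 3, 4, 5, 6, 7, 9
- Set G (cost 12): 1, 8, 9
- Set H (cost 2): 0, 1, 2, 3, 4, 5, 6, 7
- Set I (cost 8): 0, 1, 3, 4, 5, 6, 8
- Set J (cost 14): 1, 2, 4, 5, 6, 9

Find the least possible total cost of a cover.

10

D, E, H together cover every element (D ∪ E ∪ H = {0, 1, 2, 3, 4, 5, 6, 7, 8, 9}); total cost 6 + 2 + 2 = 10.
No covering selection has total cost below 10.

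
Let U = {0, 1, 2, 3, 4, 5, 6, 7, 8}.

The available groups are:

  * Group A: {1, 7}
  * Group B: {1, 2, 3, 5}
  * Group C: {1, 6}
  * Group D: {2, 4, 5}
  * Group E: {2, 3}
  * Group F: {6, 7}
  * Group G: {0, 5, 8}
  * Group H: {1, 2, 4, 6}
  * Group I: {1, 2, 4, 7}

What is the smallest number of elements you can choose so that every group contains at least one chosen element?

T = {2, 6, 7, 8} meets every group (each contains at least one member of T), and |T| = 4.
No choice of 3 elements meets every group, so 4 is the minimum.

4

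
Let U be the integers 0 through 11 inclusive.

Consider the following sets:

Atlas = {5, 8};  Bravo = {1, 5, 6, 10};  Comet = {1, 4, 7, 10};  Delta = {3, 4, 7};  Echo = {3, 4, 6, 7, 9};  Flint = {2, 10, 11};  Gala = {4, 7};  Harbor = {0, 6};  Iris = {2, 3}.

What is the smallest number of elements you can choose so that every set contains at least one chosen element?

Take H = {0, 2, 4, 5}. Each listed set contains at least one of these, so H is a hitting set of size 4.
The sets Atlas, Delta, Flint, Harbor are pairwise disjoint, so any hitting set needs a separate element for each — at least 4. Hence 4 is optimal.

4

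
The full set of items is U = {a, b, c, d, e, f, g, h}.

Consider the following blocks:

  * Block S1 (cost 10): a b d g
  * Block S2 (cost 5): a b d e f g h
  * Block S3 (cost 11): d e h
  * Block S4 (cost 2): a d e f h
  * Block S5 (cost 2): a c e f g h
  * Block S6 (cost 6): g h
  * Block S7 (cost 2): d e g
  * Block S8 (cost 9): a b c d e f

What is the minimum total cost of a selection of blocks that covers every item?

S2, S5 together cover every item (S2 ∪ S5 = {a, b, c, d, e, f, g, h}); total cost 5 + 2 = 7.
The greedy pick S5, S4, S2 costs 9; no covering selection beats 7.

7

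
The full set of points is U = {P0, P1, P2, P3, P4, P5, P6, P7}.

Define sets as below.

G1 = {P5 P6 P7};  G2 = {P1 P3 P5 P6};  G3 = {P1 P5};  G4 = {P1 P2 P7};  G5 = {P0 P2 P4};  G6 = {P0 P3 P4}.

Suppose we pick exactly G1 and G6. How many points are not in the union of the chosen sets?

Union of G1, G6 = {P0, P3, P4, P5, P6, P7}.
Not covered: P1, P2 — 2 points.

2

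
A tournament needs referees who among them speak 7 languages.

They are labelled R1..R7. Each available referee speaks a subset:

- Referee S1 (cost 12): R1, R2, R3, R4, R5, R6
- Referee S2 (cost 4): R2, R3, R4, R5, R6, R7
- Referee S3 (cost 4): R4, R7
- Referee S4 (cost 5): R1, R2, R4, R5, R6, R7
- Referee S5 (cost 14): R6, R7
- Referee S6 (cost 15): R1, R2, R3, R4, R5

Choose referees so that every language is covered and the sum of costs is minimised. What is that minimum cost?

S2, S4 together cover every language (S2 ∪ S4 = {R1, R2, R3, R4, R5, R6, R7}); total cost 4 + 5 = 9.
No covering selection has total cost below 9.

9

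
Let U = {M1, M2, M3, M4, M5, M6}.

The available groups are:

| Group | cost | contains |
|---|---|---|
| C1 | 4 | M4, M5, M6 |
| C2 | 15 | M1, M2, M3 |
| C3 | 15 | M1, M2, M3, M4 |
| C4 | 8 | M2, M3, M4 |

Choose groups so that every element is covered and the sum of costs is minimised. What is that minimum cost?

C1, C3 together cover every element (C1 ∪ C3 = {M1, M2, M3, M4, M5, M6}); total cost 4 + 15 = 19.
The greedy pick C1, C4, C2 costs 27; no covering selection beats 19.

19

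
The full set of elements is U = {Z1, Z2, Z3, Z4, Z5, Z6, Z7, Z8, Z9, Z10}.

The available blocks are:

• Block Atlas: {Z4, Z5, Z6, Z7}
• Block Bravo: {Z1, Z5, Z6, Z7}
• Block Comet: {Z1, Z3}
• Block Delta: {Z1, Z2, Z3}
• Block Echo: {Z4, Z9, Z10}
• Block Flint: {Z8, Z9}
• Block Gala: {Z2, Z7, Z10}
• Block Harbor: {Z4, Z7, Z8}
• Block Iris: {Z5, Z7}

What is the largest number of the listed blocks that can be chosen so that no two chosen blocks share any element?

3

Comet, Echo, Iris are pairwise disjoint (Comet={Z1,Z3}; Echo={Z4,Z9,Z10}; Iris={Z5,Z7}).
Every remaining block overlaps one of these, and no 4 of the listed blocks are pairwise disjoint, so 3 is the maximum.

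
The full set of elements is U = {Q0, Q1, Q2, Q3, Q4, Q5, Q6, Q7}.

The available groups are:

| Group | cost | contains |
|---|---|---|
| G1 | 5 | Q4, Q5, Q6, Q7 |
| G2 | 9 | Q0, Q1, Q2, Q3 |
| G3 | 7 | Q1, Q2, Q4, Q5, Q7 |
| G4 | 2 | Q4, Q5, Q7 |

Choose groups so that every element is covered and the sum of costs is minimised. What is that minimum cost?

14

G1, G2 together cover every element (G1 ∪ G2 = {Q0, Q1, Q2, Q3, Q4, Q5, Q6, Q7}); total cost 5 + 9 = 14.
The greedy pick G4, G2, G1 costs 16; no covering selection beats 14.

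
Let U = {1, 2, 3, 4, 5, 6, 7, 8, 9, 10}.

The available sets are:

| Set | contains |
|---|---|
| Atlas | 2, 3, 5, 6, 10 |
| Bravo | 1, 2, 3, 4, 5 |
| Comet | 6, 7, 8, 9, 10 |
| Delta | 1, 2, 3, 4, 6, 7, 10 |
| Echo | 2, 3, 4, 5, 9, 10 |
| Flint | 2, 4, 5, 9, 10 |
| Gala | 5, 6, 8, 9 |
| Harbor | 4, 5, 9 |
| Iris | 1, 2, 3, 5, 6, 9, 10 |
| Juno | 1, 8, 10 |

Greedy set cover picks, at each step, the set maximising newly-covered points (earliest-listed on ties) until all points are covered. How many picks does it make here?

2

Greedy: pick Delta (covers 7 new) → pick Gala (covers 3 new). Total picks: 2.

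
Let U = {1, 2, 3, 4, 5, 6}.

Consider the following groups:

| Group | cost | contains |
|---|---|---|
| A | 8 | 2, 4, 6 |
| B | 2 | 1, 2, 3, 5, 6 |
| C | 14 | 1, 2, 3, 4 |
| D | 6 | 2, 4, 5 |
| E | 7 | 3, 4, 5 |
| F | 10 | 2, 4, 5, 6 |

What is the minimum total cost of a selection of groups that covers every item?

B, D together cover every item (B ∪ D = {1, 2, 3, 4, 5, 6}); total cost 2 + 6 = 8.
No covering selection has total cost below 8.

8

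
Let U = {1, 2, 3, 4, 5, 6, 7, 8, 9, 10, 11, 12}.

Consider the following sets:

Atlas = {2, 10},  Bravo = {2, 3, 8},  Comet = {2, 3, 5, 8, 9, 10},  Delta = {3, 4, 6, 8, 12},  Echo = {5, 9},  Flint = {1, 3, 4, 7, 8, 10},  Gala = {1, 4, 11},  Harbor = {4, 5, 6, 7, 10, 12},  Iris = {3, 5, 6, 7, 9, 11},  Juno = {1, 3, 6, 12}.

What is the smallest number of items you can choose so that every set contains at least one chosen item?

4

Take H = {1, 2, 4, 9}. Each listed set contains at least one of these, so H is a hitting set of size 4.
No choice of 3 items meets every set, so 4 is the minimum.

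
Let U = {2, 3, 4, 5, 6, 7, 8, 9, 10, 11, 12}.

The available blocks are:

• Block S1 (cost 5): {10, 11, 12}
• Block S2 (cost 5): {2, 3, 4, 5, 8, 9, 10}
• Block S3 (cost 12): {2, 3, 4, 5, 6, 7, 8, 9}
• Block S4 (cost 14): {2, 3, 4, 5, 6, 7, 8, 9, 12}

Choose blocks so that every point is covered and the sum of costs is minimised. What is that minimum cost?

17

S1, S3 together cover every point (S1 ∪ S3 = {2, 3, 4, 5, 6, 7, 8, 9, 10, 11, 12}); total cost 5 + 12 = 17.
The greedy pick S2, S1, S3 costs 22; no covering selection beats 17.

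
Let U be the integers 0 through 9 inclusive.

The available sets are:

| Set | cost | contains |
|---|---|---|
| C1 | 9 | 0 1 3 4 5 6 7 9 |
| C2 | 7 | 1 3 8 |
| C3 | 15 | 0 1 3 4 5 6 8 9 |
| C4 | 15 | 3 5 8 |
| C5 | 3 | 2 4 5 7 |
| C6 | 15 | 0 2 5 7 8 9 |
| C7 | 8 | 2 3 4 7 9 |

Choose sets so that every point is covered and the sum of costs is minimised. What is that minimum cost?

18

C3, C5 together cover every point (C3 ∪ C5 = {0, 1, 2, 3, 4, 5, 6, 7, 8, 9}); total cost 15 + 3 = 18.
The greedy pick C5, C1, C2 costs 19; no covering selection beats 18.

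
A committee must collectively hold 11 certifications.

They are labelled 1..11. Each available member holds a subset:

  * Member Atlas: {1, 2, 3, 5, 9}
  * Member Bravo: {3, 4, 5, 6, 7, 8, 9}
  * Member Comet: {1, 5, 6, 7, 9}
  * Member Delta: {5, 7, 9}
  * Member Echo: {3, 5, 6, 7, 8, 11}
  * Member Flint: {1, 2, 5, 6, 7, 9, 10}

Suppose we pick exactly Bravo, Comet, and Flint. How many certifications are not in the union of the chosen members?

Union of Bravo, Comet, Flint = {1, 2, 3, 4, 5, 6, 7, 8, 9, 10}.
Not covered: 11 — 1 certification.

1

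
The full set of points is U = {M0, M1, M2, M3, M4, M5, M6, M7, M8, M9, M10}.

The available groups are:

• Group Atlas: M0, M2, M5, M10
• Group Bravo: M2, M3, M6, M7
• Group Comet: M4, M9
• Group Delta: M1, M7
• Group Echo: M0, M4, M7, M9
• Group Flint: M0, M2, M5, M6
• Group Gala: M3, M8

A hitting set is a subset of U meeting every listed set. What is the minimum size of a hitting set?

The 4 points {M0, M3, M4, M7} hit every group.
The groups Comet, Delta, Flint, Gala are pairwise disjoint, so any hitting set needs a separate point for each — at least 4. Hence 4 is optimal.

4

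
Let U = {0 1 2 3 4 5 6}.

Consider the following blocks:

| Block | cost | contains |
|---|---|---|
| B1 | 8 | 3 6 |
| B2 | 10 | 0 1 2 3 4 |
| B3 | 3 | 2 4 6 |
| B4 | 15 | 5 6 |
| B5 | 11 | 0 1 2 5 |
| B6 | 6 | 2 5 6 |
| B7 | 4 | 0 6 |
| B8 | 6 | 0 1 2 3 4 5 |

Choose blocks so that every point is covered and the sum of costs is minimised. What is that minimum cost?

B3, B8 together cover every point (B3 ∪ B8 = {0, 1, 2, 3, 4, 5, 6}); total cost 3 + 6 = 9.
No covering selection has total cost below 9.

9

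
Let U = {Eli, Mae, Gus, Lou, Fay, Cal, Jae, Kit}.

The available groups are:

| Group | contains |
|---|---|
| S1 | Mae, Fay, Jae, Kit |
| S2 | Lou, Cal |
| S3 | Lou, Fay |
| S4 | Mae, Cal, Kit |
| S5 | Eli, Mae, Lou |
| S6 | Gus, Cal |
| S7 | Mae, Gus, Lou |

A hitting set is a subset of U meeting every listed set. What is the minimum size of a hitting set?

3

The 3 items {Mae, Fay, Cal} hit every group.
No choice of 2 items meets every group, so 3 is the minimum.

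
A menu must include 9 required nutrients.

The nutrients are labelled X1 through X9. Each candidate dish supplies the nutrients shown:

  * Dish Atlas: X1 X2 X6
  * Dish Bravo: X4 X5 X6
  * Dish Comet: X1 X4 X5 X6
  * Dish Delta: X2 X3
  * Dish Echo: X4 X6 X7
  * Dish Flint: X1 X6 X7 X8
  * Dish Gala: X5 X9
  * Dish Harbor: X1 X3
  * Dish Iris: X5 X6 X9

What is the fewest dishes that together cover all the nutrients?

Take {Delta, Echo, Flint, Iris}. Their union is {X1, X2, X3, X4, X5, X6, X7, X8, X9}, which is all 9 nutrients.
Only Flint contains X8, so Flint is forced; the remaining 5 nutrients need at least 3 more dishes (each remaining dish adds at most 2) — so at least 4 dishes are needed, and 4 is optimal.

4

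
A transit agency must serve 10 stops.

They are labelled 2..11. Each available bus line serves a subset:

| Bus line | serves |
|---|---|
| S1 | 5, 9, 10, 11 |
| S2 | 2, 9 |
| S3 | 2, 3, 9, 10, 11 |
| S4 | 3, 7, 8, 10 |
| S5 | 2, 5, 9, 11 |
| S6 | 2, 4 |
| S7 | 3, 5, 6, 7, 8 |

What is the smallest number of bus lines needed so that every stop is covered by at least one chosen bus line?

3

S3 and S6 and S7 together: S3 ∪ S6 ∪ S7 = {2, 3, 4, 5, 6, 7, 8, 9, 10, 11} — every stop is covered.
Only S6 contains 4, so S6 is forced; the remaining 8 stops need at least 2 more bus lines (each remaining bus line adds at most 5) — so at least 3 bus lines are needed, and 3 is optimal.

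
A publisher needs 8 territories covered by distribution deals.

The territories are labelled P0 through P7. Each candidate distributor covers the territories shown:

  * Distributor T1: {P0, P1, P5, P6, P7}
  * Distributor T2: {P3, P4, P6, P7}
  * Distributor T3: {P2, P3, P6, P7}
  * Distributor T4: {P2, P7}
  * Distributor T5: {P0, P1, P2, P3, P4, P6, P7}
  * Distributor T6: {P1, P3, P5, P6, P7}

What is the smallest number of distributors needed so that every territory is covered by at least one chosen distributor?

T1 and T5 together: T1 ∪ T5 = {P0, P1, P2, P3, P4, P5, P6, P7} — every territory is covered.
No single distributor has all 8 territories (the largest, T5, has 7), so 2 is optimal.

2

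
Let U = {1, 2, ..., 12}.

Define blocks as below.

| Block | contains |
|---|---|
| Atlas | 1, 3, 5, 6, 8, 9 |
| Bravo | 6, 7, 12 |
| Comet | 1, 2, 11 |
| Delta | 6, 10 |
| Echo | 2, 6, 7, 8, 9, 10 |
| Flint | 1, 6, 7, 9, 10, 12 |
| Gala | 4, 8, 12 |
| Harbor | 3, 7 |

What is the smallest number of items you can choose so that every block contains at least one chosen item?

4

Take H = {3, 10, 11, 12}. Each listed block contains at least one of these, so H is a hitting set of size 4.
The blocks Comet, Delta, Gala, Harbor are pairwise disjoint, so any hitting set needs a separate item for each — at least 4. Hence 4 is optimal.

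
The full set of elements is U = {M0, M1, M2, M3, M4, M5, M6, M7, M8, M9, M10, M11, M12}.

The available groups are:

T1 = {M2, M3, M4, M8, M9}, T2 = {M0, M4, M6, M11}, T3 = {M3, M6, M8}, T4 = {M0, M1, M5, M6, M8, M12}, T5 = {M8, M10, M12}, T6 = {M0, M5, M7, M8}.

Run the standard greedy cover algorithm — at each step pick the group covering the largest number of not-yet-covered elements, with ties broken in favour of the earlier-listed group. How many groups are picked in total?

Greedy: pick T4 (covers 6 new) → pick T1 (covers 4 new) → pick T2 (covers 1 new) → pick T5 (covers 1 new) → pick T6 (covers 1 new). Total picks: 5.

5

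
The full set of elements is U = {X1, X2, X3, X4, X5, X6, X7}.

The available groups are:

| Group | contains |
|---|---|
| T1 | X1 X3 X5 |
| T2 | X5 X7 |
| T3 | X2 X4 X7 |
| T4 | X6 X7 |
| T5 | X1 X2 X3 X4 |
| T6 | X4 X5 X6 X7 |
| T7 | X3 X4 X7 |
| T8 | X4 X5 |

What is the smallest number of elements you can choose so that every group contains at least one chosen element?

3

The 3 elements {X1, X4, X7} hit every group.
No choice of 2 elements meets every group, so 3 is the minimum.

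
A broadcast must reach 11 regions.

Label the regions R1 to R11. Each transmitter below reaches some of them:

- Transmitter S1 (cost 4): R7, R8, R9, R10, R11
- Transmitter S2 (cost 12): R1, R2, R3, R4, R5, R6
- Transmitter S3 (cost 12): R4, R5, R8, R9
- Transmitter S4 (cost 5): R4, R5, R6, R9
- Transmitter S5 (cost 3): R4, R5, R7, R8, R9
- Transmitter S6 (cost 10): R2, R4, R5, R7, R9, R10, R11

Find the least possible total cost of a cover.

16

S1, S2 together cover every region (S1 ∪ S2 = {R1, R2, R3, R4, R5, R6, R7, R8, R9, R10, R11}); total cost 4 + 12 = 16.
The greedy pick S5, S1, S2 costs 19; no covering selection beats 16.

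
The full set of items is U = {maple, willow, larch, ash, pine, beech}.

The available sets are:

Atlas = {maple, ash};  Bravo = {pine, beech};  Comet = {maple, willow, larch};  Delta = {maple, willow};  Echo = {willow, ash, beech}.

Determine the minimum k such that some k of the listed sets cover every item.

Bravo, Comet, and Echo cover everything between them: the union {maple, willow, larch, ash, pine, beech} is all of U.
Only Comet contains larch, so Comet is forced; the remaining 3 items need at least 2 more sets (each remaining set adds at most 2) — so at least 3 sets are needed, and 3 is optimal.

3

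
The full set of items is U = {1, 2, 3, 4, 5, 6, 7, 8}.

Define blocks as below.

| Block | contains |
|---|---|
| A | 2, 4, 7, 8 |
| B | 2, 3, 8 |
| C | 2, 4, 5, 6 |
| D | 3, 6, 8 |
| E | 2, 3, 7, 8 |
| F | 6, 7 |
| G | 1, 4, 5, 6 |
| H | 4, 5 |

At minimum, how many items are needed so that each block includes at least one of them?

3

Take T = {5, 7, 8}. Each listed block contains at least one of these, so T is a hitting set of size 3.
The blocks B, F, H are pairwise disjoint, so any hitting set needs a separate item for each — at least 3. Hence 3 is optimal.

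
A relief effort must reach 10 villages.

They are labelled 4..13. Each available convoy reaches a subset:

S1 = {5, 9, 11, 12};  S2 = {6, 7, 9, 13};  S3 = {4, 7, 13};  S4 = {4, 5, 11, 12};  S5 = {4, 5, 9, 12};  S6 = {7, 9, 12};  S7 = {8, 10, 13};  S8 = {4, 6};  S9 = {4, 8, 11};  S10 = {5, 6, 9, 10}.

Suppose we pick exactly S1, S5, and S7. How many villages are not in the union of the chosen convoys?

Union of S1, S5, S7 = {4, 5, 8, 9, 10, 11, 12, 13}.
Not covered: 6, 7 — 2 villages.

2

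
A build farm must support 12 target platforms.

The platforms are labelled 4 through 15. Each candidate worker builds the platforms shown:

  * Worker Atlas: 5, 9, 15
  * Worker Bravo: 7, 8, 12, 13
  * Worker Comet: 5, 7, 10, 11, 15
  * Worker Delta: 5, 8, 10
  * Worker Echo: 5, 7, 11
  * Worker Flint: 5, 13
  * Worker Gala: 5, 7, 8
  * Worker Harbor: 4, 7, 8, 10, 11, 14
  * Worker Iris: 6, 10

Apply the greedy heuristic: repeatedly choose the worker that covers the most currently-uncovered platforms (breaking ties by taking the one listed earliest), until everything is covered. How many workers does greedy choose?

4

Greedy: pick Harbor (covers 6 new) → pick Atlas (covers 3 new) → pick Bravo (covers 2 new) → pick Iris (covers 1 new). Total picks: 4.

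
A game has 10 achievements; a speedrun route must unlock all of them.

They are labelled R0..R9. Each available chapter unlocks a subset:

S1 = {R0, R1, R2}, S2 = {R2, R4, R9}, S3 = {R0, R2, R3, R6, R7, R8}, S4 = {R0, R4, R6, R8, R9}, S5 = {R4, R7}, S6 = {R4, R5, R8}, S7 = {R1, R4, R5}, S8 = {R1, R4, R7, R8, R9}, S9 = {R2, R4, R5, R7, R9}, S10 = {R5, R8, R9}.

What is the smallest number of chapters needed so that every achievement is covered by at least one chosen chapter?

3

Take {S3, S7, S8}. Their union is {R0, R1, R2, R3, R4, R5, R6, R7, R8, R9}, which is all 10 achievements.
Only S3 contains R3, so S3 is forced; the remaining 4 achievements need at least 2 more chapters (each remaining chapter adds at most 3) — so at least 3 chapters are needed, and 3 is optimal.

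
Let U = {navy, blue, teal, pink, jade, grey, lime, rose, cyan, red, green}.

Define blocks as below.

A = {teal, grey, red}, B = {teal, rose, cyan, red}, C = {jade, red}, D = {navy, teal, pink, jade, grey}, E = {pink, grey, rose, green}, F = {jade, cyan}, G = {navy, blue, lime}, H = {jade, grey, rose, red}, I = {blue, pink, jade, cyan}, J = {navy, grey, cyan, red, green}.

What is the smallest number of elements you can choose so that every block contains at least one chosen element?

T = {navy, jade, grey, red} meets every block (each contains at least one member of T), and |T| = 4.
No choice of 3 elements meets every block, so 4 is the minimum.

4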